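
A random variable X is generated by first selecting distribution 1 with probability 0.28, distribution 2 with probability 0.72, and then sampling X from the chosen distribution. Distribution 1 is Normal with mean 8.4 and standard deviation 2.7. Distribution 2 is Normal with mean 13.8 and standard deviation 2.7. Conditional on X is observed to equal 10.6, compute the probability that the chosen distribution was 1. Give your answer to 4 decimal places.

0.3603

Likelihoods f(10.6 | ·): 1: 0.106017; 2: 0.0732028.
Posterior ∝ prior × likelihood. Numerator for 1: 0.28·0.106017 = 0.0296849.
Normalizing constant: 0.28·0.106017 + 0.72·0.0732028 = 0.0823909.
P(1 | observation) = 0.0296849 / 0.0823909 = 0.360293.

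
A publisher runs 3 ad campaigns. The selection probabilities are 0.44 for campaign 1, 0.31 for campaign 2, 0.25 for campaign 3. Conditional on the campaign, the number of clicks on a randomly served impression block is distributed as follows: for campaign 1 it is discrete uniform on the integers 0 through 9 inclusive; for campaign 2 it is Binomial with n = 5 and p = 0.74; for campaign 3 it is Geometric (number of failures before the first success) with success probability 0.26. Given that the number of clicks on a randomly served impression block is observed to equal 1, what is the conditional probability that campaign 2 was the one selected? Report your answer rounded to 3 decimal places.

Likelihoods P(X=1 | ·): 1: 0.1; 2: 0.0169081; 3: 0.1924.
Posterior ∝ prior × likelihood. Numerator for 2: 0.31·0.0169081 = 0.00524151.
Normalizing constant: 0.44·0.1 + 0.31·0.0169081 + 0.25·0.1924 = 0.0973415.
P(2 | observation) = 0.00524151 / 0.0973415 = 0.0538467.

0.054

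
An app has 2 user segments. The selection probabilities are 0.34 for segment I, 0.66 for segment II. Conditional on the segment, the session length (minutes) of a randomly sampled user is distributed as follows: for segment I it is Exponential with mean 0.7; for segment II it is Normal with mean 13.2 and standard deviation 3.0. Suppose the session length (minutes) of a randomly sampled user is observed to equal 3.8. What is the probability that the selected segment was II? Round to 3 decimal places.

Likelihoods f(3.8 | ·): I: 0.00627052; II: 0.000981489.
Posterior ∝ prior × likelihood. Numerator for II: 0.66·0.000981489 = 0.000647783.
Normalizing constant: 0.34·0.00627052 + 0.66·0.000981489 = 0.00277976.
P(II | observation) = 0.000647783 / 0.00277976 = 0.233036.

0.233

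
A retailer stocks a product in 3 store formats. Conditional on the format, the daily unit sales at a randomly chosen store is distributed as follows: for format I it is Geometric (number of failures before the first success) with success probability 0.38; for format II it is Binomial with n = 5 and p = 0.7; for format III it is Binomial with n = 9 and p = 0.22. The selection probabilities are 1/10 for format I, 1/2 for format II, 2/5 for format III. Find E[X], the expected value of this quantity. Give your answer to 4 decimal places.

2.7052

Component means — I: 1.63158; II: 3.5; III: 1.98.
E[X] = 0.1·1.63158 + 0.5·3.5 + 0.4·1.98 = 2.70516.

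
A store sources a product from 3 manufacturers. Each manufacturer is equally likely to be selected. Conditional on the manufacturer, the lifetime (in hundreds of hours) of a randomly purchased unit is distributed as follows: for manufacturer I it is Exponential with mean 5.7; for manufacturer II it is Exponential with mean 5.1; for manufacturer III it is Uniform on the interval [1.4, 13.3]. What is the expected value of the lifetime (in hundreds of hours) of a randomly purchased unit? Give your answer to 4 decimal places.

6.0500

Component means — I: 5.7; II: 5.1; III: 7.35.
E[X] = 0.333333·5.7 + 0.333333·5.1 + 0.333333·7.35 = 6.05.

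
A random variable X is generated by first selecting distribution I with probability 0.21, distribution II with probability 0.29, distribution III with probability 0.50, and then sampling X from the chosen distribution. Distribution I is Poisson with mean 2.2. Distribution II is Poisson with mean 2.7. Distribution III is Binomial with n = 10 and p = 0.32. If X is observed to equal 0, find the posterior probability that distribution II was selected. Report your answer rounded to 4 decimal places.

Likelihoods P(X=0 | ·): I: 0.110803; II: 0.0672055; III: 0.0211392.
Posterior ∝ prior × likelihood. Numerator for II: 0.29·0.0672055 = 0.0194896.
Normalizing constant: 0.21·0.110803 + 0.29·0.0672055 + 0.5·0.0211392 = 0.0533279.
P(II | observation) = 0.0194896 / 0.0533279 = 0.365467.

0.3655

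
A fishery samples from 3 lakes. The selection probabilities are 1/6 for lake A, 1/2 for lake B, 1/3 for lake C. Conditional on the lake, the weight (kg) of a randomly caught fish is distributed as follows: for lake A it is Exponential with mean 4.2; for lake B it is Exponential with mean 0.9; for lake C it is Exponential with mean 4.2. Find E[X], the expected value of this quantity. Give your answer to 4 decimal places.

2.5500

Component means — A: 4.2; B: 0.9; C: 4.2.
E[X] = 0.166667·4.2 + 0.5·0.9 + 0.333333·4.2 = 2.55.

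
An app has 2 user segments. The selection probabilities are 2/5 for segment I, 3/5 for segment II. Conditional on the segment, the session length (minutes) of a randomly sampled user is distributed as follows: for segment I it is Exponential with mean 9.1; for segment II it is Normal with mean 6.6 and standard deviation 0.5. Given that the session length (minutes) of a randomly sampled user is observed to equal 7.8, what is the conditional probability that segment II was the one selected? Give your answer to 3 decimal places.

0.590

Likelihoods f(7.8 | ·): I: 0.0466344; II: 0.0447891.
Posterior ∝ prior × likelihood. Numerator for II: 0.6·0.0447891 = 0.0268734.
Normalizing constant: 0.4·0.0466344 + 0.6·0.0447891 = 0.0455272.
P(II | observation) = 0.0268734 / 0.0455272 = 0.590272.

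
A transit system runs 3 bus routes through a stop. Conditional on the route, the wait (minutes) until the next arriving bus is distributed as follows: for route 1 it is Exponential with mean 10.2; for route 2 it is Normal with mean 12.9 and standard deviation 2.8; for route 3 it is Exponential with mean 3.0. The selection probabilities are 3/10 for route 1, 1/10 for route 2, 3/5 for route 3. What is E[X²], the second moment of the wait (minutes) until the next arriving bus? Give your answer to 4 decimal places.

90.6490

For each component E[X²] = Var + (mean)², giving 1: 208.08; 2: 174.25; 3: 18.
Overall E[X²] = 0.3·208.08 + 0.1·174.25 + 0.6·18 = 90.649.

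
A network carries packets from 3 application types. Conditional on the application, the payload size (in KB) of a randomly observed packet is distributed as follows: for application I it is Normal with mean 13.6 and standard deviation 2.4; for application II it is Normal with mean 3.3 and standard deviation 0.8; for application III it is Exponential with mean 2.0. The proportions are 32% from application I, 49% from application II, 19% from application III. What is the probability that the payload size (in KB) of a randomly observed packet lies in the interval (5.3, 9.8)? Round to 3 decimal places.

Conditional on each application, P(5.3 < X < 9.8): I: 0.056401; II: 0.00620967; III: 0.0632046.
By total probability, P(5.3 < X < 9.8) = 0.32·0.056401 + 0.49·0.00620967 + 0.19·0.0632046 = 0.0330999.

0.033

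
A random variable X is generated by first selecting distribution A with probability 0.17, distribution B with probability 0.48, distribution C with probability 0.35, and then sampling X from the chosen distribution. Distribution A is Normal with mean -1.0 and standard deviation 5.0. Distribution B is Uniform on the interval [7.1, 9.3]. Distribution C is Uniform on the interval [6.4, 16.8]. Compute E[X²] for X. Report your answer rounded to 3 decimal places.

For each component E[X²] = Var + (mean)², giving A: 26; B: 67.6433; C: 143.573.
Overall E[X²] = 0.17·26 + 0.48·67.6433 + 0.35·143.573 = 87.1395.

87.139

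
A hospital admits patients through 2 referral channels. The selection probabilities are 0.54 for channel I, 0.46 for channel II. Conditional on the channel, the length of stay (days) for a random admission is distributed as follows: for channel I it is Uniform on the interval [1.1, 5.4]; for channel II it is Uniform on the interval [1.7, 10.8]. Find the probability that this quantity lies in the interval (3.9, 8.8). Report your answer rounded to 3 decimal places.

Conditional on each channel, P(3.9 < X < 8.8): I: 0.348837; II: 0.538462.
By total probability, P(3.9 < X < 8.8) = 0.54·0.348837 + 0.46·0.538462 = 0.436064.

0.436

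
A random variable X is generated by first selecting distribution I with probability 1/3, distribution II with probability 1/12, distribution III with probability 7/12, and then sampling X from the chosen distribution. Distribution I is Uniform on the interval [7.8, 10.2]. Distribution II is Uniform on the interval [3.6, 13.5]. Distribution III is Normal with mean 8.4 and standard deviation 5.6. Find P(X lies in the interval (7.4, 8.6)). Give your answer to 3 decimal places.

0.171

Conditional on each component, P(7.4 < X < 8.6): I: 0.333333; II: 0.121212; III: 0.0851078.
By total probability, P(7.4 < X < 8.6) = 0.333333·0.333333 + 0.0833333·0.121212 + 0.583333·0.0851078 = 0.170858.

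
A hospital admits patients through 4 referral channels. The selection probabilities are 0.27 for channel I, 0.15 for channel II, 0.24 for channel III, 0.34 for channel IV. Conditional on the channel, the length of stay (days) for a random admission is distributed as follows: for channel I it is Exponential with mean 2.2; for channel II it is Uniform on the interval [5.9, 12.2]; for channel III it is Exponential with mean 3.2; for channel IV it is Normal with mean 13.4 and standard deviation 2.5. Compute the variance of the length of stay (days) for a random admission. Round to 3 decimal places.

Per component, I: μ=2.2, E[X²]=9.68; II: μ=9.05, E[X²]=85.21; III: μ=3.2, E[X²]=20.48; IV: μ=13.4, E[X²]=185.81.
E[X] = 0.27·2.2 + 0.15·9.05 + 0.24·3.2 + 0.34·13.4 = 7.2755.
E[X²] = 0.27·9.68 + 0.15·85.21 + 0.24·20.48 + 0.34·185.81 = 83.4857.
Var(X) = E[X²] − (E[X])² = 83.4857 − 52.9329 = 30.5528.

30.553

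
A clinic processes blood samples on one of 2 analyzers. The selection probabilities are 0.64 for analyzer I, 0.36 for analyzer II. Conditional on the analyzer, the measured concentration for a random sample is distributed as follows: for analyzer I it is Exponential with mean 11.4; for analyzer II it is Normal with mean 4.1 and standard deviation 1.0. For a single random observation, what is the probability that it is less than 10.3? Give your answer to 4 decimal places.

0.7407

Conditional on each analyzer, P(X < 10.3): I: 0.594854; II: 1.
By total probability, P(X < 10.3) = 0.64·0.594854 + 0.36·1 = 0.740707.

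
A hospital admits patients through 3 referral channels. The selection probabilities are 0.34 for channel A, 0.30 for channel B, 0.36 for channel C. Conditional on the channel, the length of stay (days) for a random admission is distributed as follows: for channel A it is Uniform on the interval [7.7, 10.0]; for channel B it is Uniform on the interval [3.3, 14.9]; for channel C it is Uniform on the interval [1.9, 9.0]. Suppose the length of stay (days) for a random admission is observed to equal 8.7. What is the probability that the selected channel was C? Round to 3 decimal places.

0.226

Likelihoods f(8.7 | ·): A: 0.434783; B: 0.0862069; C: 0.140845.
Posterior ∝ prior × likelihood. Numerator for C: 0.36·0.140845 = 0.0507042.
Normalizing constant: 0.34·0.434783 + 0.3·0.0862069 + 0.36·0.140845 = 0.224392.
P(C | observation) = 0.0507042 / 0.224392 = 0.225962.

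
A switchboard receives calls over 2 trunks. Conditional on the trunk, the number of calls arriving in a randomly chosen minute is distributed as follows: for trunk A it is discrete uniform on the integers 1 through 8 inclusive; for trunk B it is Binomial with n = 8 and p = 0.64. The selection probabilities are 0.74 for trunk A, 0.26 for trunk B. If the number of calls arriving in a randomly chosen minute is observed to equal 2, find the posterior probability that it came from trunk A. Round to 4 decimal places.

0.9344

Likelihoods P(X=2 | ·): A: 0.125; B: 0.0249651.
Posterior ∝ prior × likelihood. Numerator for A: 0.74·0.125 = 0.0925.
Normalizing constant: 0.74·0.125 + 0.26·0.0249651 = 0.0989909.
P(A | observation) = 0.0925 / 0.0989909 = 0.934429.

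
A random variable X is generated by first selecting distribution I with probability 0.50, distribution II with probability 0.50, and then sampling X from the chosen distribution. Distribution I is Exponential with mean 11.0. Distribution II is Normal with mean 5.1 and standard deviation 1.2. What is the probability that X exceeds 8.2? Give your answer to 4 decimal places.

Conditional on each component, P(X > 8.2): I: 0.474519; II: 0.00489254.
By total probability, P(X > 8.2) = 0.5·0.474519 + 0.5·0.00489254 = 0.239706.

0.2397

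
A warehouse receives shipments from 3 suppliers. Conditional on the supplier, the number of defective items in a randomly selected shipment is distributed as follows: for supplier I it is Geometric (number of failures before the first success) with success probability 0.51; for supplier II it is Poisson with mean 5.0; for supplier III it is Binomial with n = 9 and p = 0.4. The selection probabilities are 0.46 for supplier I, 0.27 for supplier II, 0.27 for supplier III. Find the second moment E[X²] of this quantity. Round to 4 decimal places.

13.4736

For each component E[X²] = Var + (mean)², giving I: 2.807; II: 30; III: 15.12.
Overall E[X²] = 0.46·2.807 + 0.27·30 + 0.27·15.12 = 13.4736.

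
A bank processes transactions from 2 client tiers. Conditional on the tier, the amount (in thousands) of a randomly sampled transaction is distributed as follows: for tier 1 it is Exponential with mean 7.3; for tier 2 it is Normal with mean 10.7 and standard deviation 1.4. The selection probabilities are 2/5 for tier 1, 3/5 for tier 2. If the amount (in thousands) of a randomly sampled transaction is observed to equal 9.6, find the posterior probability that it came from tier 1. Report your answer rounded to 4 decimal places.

Likelihoods f(9.6 | ·): 1: 0.0367748; 2: 0.20928.
Posterior ∝ prior × likelihood. Numerator for 1: 0.4·0.0367748 = 0.0147099.
Normalizing constant: 0.4·0.0367748 + 0.6·0.20928 = 0.140278.
P(1 | observation) = 0.0147099 / 0.140278 = 0.104863.

0.1049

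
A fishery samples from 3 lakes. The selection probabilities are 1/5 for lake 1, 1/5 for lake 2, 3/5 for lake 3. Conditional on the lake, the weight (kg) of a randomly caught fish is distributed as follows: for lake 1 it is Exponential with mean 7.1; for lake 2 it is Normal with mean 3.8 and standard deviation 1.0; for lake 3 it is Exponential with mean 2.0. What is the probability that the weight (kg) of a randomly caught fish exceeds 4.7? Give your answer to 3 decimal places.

Conditional on each lake, P(X > 4.7): 1: 0.515833; 2: 0.18406; 3: 0.0953692.
By total probability, P(X > 4.7) = 0.2·0.515833 + 0.2·0.18406 + 0.6·0.0953692 = 0.1972.

0.197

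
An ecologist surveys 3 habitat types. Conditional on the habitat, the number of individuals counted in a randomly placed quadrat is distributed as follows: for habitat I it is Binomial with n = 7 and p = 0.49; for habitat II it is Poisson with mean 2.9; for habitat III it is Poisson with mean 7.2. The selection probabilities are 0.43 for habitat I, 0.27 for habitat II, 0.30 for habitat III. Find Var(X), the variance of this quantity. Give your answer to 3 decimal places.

7.059

Per component, I: μ=3.43, E[X²]=13.5142; II: μ=2.9, E[X²]=11.31; III: μ=7.2, E[X²]=59.04.
E[X] = 0.43·3.43 + 0.27·2.9 + 0.3·7.2 = 4.4179.
E[X²] = 0.43·13.5142 + 0.27·11.31 + 0.3·59.04 = 26.5768.
Var(X) = E[X²] − (E[X])² = 26.5768 − 19.5178 = 7.05897.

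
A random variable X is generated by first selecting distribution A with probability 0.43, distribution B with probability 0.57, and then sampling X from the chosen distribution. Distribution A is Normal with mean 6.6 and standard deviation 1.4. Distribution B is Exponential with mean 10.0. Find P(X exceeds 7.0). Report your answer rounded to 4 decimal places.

0.4497

Conditional on each component, P(X > 7.0): A: 0.387548; B: 0.496585.
By total probability, P(X > 7.0) = 0.43·0.387548 + 0.57·0.496585 = 0.449699.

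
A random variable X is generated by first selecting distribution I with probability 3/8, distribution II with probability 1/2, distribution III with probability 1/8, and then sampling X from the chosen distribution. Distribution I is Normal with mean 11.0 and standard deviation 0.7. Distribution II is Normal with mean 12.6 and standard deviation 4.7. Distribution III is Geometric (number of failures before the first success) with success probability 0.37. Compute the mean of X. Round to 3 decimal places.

Component means — I: 11; II: 12.6; III: 1.7027.
E[X] = 0.375·11 + 0.5·12.6 + 0.125·1.7027 = 10.6378.

10.638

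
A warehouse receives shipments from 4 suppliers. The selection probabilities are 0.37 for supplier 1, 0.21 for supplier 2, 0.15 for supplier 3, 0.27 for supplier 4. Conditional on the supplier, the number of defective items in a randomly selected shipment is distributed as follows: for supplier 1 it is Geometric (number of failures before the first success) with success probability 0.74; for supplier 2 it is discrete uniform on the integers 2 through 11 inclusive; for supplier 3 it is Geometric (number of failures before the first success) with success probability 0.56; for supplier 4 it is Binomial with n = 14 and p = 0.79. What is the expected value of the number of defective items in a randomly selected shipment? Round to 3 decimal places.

4.599

Component means — 1: 0.351351; 2: 6.5; 3: 0.785714; 4: 11.06.
E[X] = 0.37·0.351351 + 0.21·6.5 + 0.15·0.785714 + 0.27·11.06 = 4.59906.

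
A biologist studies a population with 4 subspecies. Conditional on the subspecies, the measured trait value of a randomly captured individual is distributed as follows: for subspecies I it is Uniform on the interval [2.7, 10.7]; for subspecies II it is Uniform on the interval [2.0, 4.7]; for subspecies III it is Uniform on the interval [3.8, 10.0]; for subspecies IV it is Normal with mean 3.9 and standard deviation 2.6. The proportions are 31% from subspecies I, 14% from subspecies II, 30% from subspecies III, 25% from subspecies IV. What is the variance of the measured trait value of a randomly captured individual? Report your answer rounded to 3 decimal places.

6.703

Per component, I: μ=6.7, E[X²]=50.2233; II: μ=3.35, E[X²]=11.83; III: μ=6.9, E[X²]=50.8133; IV: μ=3.9, E[X²]=21.97.
E[X] = 0.31·6.7 + 0.14·3.35 + 0.3·6.9 + 0.25·3.9 = 5.591.
E[X²] = 0.31·50.2233 + 0.14·11.83 + 0.3·50.8133 + 0.25·21.97 = 37.9619.
Var(X) = E[X²] − (E[X])² = 37.9619 − 31.2593 = 6.70265.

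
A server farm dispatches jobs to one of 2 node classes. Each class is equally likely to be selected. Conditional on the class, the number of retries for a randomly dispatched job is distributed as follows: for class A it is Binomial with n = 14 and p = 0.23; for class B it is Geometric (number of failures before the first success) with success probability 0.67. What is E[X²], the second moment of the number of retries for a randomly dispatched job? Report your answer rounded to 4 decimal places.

6.9128

For each component E[X²] = Var + (mean)², giving A: 12.8478; B: 0.977723.
Overall E[X²] = 0.5·12.8478 + 0.5·0.977723 = 6.91276.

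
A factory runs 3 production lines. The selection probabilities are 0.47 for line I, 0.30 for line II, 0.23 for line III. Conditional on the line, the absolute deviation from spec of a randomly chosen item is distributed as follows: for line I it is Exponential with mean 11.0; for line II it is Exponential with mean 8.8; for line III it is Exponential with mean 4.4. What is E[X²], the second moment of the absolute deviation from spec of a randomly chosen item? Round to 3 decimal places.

169.110

For each component E[X²] = Var + (mean)², giving I: 242; II: 154.88; III: 38.72.
Overall E[X²] = 0.47·242 + 0.3·154.88 + 0.23·38.72 = 169.11.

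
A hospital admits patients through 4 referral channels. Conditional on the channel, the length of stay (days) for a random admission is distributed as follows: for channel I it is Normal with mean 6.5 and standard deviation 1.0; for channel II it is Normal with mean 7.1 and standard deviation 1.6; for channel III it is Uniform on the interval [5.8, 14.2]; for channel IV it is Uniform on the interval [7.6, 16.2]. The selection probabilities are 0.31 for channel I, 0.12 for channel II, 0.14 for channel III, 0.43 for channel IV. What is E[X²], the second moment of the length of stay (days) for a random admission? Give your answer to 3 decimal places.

For each component E[X²] = Var + (mean)², giving I: 43.25; II: 52.97; III: 105.88; IV: 147.773.
Overall E[X²] = 0.31·43.25 + 0.12·52.97 + 0.14·105.88 + 0.43·147.773 = 98.1296.

98.130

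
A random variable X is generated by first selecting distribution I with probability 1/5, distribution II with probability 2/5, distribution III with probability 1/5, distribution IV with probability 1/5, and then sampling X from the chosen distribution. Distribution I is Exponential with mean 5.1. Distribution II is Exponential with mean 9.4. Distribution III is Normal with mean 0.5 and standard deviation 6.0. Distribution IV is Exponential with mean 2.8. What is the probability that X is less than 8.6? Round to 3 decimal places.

Conditional on each component, P(X < 8.6): I: 0.814792; II: 0.599441; III: 0.911492; IV: 0.953645.
By total probability, P(X < 8.6) = 0.2·0.814792 + 0.4·0.599441 + 0.2·0.911492 + 0.2·0.953645 = 0.775762.

0.776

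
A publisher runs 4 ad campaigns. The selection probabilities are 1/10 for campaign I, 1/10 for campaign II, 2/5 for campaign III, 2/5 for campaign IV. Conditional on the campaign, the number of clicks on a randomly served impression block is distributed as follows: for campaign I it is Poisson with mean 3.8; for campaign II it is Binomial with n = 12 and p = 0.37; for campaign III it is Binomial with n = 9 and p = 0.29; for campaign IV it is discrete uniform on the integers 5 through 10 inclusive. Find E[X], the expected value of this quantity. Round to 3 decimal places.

4.868

Component means — I: 3.8; II: 4.44; III: 2.61; IV: 7.5.
E[X] = 0.1·3.8 + 0.1·4.44 + 0.4·2.61 + 0.4·7.5 = 4.868.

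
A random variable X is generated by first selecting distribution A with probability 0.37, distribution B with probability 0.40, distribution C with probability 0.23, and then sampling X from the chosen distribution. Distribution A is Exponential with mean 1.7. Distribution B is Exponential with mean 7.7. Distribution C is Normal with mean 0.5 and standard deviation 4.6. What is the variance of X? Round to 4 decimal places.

Per component, A: μ=1.7, E[X²]=5.78; B: μ=7.7, E[X²]=118.58; C: μ=0.5, E[X²]=21.41.
E[X] = 0.37·1.7 + 0.4·7.7 + 0.23·0.5 = 3.824.
E[X²] = 0.37·5.78 + 0.4·118.58 + 0.23·21.41 = 54.4949.
Var(X) = E[X²] − (E[X])² = 54.4949 − 14.623 = 39.8719.

39.8719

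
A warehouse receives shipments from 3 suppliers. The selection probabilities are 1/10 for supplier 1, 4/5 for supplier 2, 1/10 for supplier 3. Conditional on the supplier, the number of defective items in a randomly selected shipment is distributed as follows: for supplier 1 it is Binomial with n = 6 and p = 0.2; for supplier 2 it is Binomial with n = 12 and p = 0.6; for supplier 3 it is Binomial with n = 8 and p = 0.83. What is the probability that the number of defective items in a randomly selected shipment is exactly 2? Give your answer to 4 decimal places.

0.0266

Conditional on each supplier, P(X = 2): 1: 0.24576; 2: 0.00249142; 3: 0.000465594.
By total probability, P(X = 2) = 0.1·0.24576 + 0.8·0.00249142 + 0.1·0.000465594 = 0.0266157.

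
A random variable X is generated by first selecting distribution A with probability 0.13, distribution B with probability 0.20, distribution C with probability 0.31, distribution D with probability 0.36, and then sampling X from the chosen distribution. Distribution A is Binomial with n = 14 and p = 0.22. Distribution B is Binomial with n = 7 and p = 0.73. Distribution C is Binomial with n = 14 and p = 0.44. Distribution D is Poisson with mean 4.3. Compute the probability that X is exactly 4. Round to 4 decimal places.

Conditional on each component, P(X = 4): A: 0.195466; B: 0.195637; C: 0.113795; D: 0.193284.
By total probability, P(X = 4) = 0.13·0.195466 + 0.2·0.195637 + 0.31·0.113795 + 0.36·0.193284 = 0.169397.

0.1694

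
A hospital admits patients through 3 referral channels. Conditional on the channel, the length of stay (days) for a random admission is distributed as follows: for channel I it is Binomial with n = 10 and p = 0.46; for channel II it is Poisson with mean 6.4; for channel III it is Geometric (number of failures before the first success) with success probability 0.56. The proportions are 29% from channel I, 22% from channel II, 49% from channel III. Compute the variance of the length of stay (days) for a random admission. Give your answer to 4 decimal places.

Per component, I: μ=4.6, E[X²]=23.644; II: μ=6.4, E[X²]=47.36; III: μ=0.785714, E[X²]=2.02041.
E[X] = 0.29·4.6 + 0.22·6.4 + 0.49·0.785714 = 3.127.
E[X²] = 0.29·23.644 + 0.22·47.36 + 0.49·2.02041 = 18.266.
Var(X) = E[X²] − (E[X])² = 18.266 − 9.77813 = 8.48783.

8.4878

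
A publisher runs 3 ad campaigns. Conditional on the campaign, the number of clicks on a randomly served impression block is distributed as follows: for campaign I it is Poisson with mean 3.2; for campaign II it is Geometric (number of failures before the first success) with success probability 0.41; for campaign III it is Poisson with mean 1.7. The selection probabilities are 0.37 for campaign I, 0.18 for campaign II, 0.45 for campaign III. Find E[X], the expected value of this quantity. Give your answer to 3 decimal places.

2.208

Component means — I: 3.2; II: 1.43902; III: 1.7.
E[X] = 0.37·3.2 + 0.18·1.43902 + 0.45·1.7 = 2.20802.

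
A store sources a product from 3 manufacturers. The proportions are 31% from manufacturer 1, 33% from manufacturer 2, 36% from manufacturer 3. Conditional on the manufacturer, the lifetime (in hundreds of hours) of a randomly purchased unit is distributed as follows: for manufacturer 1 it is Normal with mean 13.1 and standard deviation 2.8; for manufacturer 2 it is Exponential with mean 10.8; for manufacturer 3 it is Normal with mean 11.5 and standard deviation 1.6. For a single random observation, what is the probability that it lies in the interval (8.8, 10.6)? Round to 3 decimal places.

0.148

Conditional on each manufacturer, P(8.8 < X < 10.6): 1: 0.123663; 2: 0.0679658; 3: 0.241134.
By total probability, P(8.8 < X < 10.6) = 0.31·0.123663 + 0.33·0.0679658 + 0.36·0.241134 = 0.147572.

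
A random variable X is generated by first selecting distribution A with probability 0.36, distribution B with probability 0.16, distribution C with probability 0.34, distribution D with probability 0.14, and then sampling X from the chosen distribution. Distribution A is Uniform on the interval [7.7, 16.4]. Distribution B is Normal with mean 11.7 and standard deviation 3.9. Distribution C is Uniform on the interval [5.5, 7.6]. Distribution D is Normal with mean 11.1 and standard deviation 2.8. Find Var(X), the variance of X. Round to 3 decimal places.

12.118

Per component, A: μ=12.05, E[X²]=151.51; B: μ=11.7, E[X²]=152.1; C: μ=6.55, E[X²]=43.27; D: μ=11.1, E[X²]=131.05.
E[X] = 0.36·12.05 + 0.16·11.7 + 0.34·6.55 + 0.14·11.1 = 9.991.
E[X²] = 0.36·151.51 + 0.16·152.1 + 0.34·43.27 + 0.14·131.05 = 111.938.
Var(X) = E[X²] − (E[X])² = 111.938 − 99.8201 = 12.1183.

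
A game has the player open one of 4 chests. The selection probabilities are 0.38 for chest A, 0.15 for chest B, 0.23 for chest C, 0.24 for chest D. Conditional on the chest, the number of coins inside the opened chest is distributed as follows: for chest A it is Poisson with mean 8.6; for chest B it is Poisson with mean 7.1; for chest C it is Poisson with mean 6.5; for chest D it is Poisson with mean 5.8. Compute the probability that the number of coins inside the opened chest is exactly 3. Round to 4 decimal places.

0.0543

Conditional on each chest, P(X = 3): A: 0.0195169; B: 0.049219; C: 0.0688137; D: 0.098452.
By total probability, P(X = 3) = 0.38·0.0195169 + 0.15·0.049219 + 0.23·0.0688137 + 0.24·0.098452 = 0.0542549.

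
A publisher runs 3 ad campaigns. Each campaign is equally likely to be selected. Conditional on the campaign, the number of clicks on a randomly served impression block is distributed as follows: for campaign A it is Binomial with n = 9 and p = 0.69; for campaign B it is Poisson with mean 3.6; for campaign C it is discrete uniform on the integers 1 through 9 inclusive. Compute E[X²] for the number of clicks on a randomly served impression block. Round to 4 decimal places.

For each component E[X²] = Var + (mean)², giving A: 40.4892; B: 16.56; C: 31.6667.
Overall E[X²] = 0.333333·40.4892 + 0.333333·16.56 + 0.333333·31.6667 = 29.572.

29.5720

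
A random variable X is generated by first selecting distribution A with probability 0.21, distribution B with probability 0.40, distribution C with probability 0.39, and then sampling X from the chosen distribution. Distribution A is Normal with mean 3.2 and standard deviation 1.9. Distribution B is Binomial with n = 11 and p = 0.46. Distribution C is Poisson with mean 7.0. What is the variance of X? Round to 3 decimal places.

Per component, A: μ=3.2, E[X²]=13.85; B: μ=5.06, E[X²]=28.336; C: μ=7, E[X²]=56.
E[X] = 0.21·3.2 + 0.4·5.06 + 0.39·7 = 5.426.
E[X²] = 0.21·13.85 + 0.4·28.336 + 0.39·56 = 36.0829.
Var(X) = E[X²] − (E[X])² = 36.0829 − 29.4415 = 6.64142.

6.641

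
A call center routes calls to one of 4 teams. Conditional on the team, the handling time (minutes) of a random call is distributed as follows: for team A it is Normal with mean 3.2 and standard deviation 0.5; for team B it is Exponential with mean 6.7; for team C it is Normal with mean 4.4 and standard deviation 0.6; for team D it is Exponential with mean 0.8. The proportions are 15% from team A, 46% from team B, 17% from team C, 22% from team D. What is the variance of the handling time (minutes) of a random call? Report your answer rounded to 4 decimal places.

Per component, A: μ=3.2, E[X²]=10.49; B: μ=6.7, E[X²]=89.78; C: μ=4.4, E[X²]=19.72; D: μ=0.8, E[X²]=1.28.
E[X] = 0.15·3.2 + 0.46·6.7 + 0.17·4.4 + 0.22·0.8 = 4.486.
E[X²] = 0.15·10.49 + 0.46·89.78 + 0.17·19.72 + 0.22·1.28 = 46.5063.
Var(X) = E[X²] − (E[X])² = 46.5063 − 20.1242 = 26.3821.

26.3821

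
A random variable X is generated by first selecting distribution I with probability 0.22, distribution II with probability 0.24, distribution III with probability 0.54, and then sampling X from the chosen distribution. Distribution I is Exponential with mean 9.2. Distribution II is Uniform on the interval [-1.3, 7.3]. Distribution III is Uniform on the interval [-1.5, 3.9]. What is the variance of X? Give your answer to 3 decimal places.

Per component, I: μ=9.2, E[X²]=169.28; II: μ=3, E[X²]=15.1633; III: μ=1.2, E[X²]=3.87.
E[X] = 0.22·9.2 + 0.24·3 + 0.54·1.2 = 3.392.
E[X²] = 0.22·169.28 + 0.24·15.1633 + 0.54·3.87 = 42.9706.
Var(X) = E[X²] − (E[X])² = 42.9706 − 11.5057 = 31.4649.

31.465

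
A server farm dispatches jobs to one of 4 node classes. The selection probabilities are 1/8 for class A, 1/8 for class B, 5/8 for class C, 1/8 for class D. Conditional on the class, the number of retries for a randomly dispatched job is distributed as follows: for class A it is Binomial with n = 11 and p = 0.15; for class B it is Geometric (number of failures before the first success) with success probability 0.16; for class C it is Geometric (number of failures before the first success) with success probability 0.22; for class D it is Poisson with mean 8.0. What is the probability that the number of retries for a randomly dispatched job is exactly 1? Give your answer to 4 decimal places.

0.1650

Conditional on each class, P(X = 1): A: 0.324843; B: 0.1344; C: 0.1716; D: 0.0026837.
By total probability, P(X = 1) = 0.125·0.324843 + 0.125·0.1344 + 0.625·0.1716 + 0.125·0.0026837 = 0.164991.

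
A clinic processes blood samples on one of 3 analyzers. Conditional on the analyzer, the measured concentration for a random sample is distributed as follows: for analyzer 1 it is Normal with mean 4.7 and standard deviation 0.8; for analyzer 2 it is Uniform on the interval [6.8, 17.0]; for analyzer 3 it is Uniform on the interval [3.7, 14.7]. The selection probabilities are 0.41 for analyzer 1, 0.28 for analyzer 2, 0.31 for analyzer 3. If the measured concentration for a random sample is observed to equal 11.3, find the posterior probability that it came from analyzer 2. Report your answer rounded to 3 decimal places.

Likelihoods f(11.3 | ·): 1: 8.28392e-16; 2: 0.0980392; 3: 0.0909091.
Posterior ∝ prior × likelihood. Numerator for 2: 0.28·0.0980392 = 0.027451.
Normalizing constant: 0.41·8.28392e-16 + 0.28·0.0980392 + 0.31·0.0909091 = 0.0556328.
P(2 | observation) = 0.027451 / 0.0556328 = 0.493432.

0.493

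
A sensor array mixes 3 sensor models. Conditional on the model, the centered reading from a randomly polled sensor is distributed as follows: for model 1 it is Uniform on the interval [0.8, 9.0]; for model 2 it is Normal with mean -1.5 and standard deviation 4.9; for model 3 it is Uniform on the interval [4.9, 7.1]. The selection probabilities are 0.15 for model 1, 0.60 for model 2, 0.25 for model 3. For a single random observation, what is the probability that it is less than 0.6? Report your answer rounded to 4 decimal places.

Conditional on each model, P(X < 0.6): 1: 0; 2: 0.665882; 3: 0.
By total probability, P(X < 0.6) = 0.15·0 + 0.6·0.665882 + 0.25·0 = 0.399529.

0.3995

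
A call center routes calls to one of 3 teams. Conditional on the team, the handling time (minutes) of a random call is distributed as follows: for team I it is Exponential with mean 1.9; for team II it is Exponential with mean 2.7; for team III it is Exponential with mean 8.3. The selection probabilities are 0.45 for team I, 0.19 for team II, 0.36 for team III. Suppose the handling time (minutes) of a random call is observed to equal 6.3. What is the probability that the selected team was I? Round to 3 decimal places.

0.241

Likelihoods f(6.3 | ·): I: 0.0191081; II: 0.0359155; III: 0.0563997.
Posterior ∝ prior × likelihood. Numerator for I: 0.45·0.0191081 = 0.00859864.
Normalizing constant: 0.45·0.0191081 + 0.19·0.0359155 + 0.36·0.0563997 = 0.0357265.
P(I | observation) = 0.00859864 / 0.0357265 = 0.24068.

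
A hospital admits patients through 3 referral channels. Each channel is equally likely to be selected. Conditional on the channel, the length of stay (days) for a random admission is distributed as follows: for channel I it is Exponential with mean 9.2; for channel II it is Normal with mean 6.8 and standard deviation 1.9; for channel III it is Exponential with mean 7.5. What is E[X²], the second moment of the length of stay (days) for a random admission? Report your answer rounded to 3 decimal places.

For each component E[X²] = Var + (mean)², giving I: 169.28; II: 49.85; III: 112.5.
Overall E[X²] = 0.333333·169.28 + 0.333333·49.85 + 0.333333·112.5 = 110.543.

110.543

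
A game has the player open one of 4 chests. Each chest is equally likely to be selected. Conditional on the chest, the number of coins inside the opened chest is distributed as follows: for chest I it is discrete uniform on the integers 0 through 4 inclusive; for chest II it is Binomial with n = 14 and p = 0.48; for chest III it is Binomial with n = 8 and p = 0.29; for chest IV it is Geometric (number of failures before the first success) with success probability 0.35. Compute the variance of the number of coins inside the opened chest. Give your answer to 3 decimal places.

Per component, I: μ=2, E[X²]=6; II: μ=6.72, E[X²]=48.6528; III: μ=2.32, E[X²]=7.0296; IV: μ=1.85714, E[X²]=8.7551.
E[X] = 0.25·2 + 0.25·6.72 + 0.25·2.32 + 0.25·1.85714 = 3.22429.
E[X²] = 0.25·6 + 0.25·48.6528 + 0.25·7.0296 + 0.25·8.7551 = 17.6094.
Var(X) = E[X²] − (E[X])² = 17.6094 − 10.396 = 7.21336.

7.213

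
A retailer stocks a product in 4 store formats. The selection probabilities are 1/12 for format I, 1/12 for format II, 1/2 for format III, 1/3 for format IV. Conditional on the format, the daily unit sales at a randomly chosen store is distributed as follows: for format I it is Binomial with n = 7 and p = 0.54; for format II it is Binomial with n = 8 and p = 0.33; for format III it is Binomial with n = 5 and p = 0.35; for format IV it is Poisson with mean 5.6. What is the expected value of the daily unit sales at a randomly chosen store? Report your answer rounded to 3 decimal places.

3.277

Component means — I: 3.78; II: 2.64; III: 1.75; IV: 5.6.
E[X] = 0.0833333·3.78 + 0.0833333·2.64 + 0.5·1.75 + 0.333333·5.6 = 3.27667.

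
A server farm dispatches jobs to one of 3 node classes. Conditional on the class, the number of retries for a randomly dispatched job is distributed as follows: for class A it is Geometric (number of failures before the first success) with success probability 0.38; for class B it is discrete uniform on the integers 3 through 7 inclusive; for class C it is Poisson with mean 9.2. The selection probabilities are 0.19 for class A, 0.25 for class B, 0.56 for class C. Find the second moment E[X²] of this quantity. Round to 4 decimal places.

60.6220

For each component E[X²] = Var + (mean)², giving A: 6.95568; B: 27; C: 93.84.
Overall E[X²] = 0.19·6.95568 + 0.25·27 + 0.56·93.84 = 60.622.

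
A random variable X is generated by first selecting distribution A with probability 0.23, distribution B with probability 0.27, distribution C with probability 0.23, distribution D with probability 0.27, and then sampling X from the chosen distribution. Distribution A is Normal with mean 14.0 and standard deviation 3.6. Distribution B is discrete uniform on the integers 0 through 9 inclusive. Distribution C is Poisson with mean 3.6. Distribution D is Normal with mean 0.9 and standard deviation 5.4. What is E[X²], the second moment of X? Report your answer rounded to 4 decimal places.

For each component E[X²] = Var + (mean)², giving A: 208.96; B: 28.5; C: 16.56; D: 29.97.
Overall E[X²] = 0.23·208.96 + 0.27·28.5 + 0.23·16.56 + 0.27·29.97 = 67.6565.

67.6565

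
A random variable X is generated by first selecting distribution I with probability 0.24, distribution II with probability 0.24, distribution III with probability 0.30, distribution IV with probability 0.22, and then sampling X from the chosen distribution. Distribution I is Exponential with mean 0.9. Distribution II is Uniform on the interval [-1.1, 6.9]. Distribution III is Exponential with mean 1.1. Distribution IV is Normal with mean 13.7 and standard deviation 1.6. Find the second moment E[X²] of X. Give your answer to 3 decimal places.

46.268

For each component E[X²] = Var + (mean)², giving I: 1.62; II: 13.7433; III: 2.42; IV: 190.25.
Overall E[X²] = 0.24·1.62 + 0.24·13.7433 + 0.3·2.42 + 0.22·190.25 = 46.2682.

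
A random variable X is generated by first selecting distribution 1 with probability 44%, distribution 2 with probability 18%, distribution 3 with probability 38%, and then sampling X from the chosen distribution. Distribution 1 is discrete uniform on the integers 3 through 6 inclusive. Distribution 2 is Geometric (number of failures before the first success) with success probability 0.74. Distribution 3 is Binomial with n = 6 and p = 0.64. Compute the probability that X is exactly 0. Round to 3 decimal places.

0.134

Conditional on each component, P(X = 0): 1: 0; 2: 0.74; 3: 0.00217678.
By total probability, P(X = 0) = 0.44·0 + 0.18·0.74 + 0.38·0.00217678 = 0.134027.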